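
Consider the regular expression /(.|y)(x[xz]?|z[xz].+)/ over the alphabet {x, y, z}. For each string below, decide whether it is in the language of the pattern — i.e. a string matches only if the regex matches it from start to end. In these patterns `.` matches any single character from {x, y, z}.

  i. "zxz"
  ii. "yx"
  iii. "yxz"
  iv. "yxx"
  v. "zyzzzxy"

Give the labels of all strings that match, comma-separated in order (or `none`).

i, ii, iii, iv

i → match
ii → match
iii → match
iv → match
v → no match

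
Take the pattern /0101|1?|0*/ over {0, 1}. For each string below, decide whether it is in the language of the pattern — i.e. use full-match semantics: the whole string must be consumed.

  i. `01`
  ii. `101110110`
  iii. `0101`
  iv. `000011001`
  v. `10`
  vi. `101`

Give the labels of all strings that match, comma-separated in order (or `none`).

iii

i. `01` → no match
ii. `101110110` → no match
iii. `0101` → match
iv. `000011001` → no match
v. `10` → no match
vi. `101` → no match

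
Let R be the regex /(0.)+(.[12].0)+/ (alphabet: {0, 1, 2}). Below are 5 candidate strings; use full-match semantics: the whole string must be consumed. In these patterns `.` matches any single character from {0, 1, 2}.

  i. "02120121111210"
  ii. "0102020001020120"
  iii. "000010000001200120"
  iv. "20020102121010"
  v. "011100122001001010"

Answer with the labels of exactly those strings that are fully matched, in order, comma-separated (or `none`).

ii

i → no match
ii → match
iii → no match
iv → no match — must start with "0"
v → no match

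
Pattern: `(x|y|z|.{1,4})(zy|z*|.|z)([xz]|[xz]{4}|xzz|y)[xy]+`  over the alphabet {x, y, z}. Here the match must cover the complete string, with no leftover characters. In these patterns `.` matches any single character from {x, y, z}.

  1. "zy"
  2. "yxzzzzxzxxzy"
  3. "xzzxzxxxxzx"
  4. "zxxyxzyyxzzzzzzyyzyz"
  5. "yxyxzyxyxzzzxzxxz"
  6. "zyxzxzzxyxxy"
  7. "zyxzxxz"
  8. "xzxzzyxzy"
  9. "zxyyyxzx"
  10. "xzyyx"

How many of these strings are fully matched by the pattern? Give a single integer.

2

1 → no match
2 → no match
3 → no match
4 → no match
5 → no match
6 → match
7 → no match
8 → no match
9 → no match
10 → match
Total matched: 2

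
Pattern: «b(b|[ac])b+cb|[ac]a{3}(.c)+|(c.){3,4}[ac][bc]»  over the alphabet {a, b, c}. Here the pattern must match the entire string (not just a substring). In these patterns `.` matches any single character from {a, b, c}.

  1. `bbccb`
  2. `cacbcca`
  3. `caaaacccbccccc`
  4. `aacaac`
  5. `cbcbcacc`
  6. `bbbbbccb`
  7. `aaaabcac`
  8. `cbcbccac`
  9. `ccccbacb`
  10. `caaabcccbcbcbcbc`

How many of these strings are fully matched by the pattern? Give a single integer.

5

1 → no match
2 → no match
3 → match
4 → no match
5 → match
6 → no match
7 → match
8 → match
9 → no match
10 → match
Total matched: 5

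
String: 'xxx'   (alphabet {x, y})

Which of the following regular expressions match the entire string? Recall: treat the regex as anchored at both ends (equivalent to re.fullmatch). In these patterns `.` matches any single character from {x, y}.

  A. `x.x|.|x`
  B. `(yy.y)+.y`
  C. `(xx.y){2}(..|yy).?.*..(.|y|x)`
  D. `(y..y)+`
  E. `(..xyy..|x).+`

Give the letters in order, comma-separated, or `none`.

A, E

A → match
B → no match — must start with 'yy'
C → no match
D → no match — must start with 'y'
E → match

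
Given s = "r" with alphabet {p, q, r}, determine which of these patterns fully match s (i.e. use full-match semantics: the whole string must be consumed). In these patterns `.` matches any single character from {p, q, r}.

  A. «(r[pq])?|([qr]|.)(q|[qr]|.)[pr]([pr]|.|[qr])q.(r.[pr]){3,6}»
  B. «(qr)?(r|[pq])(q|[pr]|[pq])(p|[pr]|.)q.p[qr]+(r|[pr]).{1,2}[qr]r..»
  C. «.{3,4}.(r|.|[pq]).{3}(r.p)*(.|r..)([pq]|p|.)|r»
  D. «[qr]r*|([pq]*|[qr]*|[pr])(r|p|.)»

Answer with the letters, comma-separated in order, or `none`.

A → no match
B → no match
C → match
D → match

C, D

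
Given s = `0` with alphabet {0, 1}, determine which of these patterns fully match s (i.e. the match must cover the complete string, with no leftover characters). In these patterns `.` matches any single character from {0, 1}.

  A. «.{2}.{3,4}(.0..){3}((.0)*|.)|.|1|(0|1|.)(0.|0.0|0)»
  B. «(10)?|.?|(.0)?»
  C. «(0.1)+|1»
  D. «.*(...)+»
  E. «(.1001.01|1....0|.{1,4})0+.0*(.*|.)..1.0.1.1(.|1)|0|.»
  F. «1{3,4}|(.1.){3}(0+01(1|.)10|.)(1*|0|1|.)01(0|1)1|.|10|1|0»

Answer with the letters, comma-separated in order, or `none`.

A → match
B → match
C → no match — must end with `1`
D → no match
E → match
F → match

A, B, E, F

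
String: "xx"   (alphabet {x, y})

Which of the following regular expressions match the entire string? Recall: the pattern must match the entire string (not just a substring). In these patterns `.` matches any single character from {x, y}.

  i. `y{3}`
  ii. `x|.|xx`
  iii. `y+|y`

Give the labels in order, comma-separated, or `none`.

i → no match — must start with "y"
ii → match
iii → no match — must start with "y"

ii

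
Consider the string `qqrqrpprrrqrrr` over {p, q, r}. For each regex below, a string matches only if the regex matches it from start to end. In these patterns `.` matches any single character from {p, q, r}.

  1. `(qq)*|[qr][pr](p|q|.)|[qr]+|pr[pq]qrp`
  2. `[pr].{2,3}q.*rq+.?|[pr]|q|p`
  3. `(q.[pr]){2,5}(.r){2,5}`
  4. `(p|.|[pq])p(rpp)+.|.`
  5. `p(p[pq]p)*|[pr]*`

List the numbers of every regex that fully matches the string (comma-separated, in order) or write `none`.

3

1 → no match
2 → no match
3 → match
4 → no match
5 → no match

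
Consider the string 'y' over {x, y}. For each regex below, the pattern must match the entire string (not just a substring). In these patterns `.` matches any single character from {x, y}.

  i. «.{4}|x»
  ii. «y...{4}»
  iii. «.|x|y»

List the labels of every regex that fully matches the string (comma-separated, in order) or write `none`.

iii

i → no match
ii → no match
iii → match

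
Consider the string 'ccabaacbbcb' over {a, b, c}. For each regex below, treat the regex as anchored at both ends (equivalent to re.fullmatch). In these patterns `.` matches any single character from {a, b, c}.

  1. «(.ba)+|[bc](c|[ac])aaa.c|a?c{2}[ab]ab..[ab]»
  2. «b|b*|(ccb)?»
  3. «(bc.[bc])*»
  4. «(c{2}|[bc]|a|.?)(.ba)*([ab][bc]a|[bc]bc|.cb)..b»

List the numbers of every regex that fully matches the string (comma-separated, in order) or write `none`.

4

1 → no match
2 → no match
3 → no match
4 → match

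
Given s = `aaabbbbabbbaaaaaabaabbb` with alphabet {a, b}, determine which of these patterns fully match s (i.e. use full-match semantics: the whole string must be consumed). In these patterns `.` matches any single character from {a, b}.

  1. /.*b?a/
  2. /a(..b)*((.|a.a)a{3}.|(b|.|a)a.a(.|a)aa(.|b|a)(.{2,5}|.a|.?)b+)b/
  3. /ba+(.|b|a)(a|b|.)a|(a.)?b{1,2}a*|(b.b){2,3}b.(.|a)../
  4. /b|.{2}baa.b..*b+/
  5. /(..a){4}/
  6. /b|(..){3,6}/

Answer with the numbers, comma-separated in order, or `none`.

2

1 → no match — must end with `a`
2 → match
3 → no match
4 → no match
5 → no match — must end with `a`
6 → no match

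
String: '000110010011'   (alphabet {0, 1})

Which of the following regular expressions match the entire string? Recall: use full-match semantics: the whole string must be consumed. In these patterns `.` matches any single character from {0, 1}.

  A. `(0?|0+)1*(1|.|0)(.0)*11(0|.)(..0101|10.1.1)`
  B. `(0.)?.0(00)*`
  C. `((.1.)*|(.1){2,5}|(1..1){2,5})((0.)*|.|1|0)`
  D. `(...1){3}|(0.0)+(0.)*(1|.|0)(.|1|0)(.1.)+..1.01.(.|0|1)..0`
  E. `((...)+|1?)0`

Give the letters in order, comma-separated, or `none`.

A → no match
B → no match
C → no match
D → match
E → no match — must end with '0'

D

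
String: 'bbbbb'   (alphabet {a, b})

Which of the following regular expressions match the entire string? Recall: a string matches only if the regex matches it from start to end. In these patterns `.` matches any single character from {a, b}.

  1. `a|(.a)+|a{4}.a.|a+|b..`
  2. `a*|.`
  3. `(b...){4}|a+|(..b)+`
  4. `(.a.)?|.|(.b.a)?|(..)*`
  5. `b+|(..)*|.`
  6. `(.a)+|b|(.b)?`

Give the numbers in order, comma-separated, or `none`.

5

1 → no match
2 → no match
3 → no match
4 → no match
5 → match
6 → no match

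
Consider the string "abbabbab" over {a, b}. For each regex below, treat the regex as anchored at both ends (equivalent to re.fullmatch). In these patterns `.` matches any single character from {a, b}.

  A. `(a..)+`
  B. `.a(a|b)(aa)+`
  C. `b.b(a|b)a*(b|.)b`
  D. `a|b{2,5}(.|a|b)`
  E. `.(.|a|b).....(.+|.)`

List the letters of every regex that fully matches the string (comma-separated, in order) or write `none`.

E

A → no match
B → no match — must end with "aa"
C → no match — must start with "b"
D → no match
E → match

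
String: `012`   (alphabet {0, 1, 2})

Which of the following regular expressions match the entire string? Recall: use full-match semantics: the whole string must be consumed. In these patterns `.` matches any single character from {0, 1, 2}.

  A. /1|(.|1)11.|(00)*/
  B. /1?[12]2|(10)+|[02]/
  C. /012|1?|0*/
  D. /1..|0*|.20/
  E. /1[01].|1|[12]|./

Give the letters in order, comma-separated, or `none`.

A → no match
B → no match
C → match
D → no match
E → no match

C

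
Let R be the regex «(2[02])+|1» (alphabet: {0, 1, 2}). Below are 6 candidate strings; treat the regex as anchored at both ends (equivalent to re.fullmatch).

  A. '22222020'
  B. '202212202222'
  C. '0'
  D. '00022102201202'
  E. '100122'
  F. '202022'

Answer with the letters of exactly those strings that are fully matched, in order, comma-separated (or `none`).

A → match
B → no match
C → no match
D → no match
E → no match
F → match

A, F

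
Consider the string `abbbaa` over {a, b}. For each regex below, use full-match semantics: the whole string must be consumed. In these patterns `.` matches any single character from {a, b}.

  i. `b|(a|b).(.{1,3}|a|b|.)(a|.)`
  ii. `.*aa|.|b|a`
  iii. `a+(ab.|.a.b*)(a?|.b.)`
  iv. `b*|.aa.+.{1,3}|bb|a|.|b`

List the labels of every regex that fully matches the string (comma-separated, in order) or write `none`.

i → match
ii → match
iii → no match
iv → no match

i, ii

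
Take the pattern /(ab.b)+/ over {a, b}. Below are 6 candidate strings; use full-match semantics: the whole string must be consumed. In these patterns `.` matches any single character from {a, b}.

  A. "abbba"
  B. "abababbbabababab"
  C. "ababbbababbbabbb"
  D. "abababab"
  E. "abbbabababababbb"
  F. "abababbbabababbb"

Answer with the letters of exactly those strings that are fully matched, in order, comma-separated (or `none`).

B, D, E, F

A → no match — must end with "b"
B → match
C → no match
D → match
E → match
F → match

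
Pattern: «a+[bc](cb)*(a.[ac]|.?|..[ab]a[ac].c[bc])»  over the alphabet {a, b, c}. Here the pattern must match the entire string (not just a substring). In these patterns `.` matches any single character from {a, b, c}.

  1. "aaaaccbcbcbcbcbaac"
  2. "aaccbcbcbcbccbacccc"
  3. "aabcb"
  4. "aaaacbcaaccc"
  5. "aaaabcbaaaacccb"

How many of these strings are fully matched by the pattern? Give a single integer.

1 → match
2 → match
3 → match
4 → no match
5 → match
Total matched: 4

4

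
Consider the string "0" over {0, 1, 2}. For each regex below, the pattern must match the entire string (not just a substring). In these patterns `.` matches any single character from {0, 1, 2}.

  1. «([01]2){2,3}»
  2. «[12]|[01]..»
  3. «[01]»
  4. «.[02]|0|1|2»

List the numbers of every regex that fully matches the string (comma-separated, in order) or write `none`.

3, 4

1 → no match — must end with "2"
2 → no match
3 → match
4 → match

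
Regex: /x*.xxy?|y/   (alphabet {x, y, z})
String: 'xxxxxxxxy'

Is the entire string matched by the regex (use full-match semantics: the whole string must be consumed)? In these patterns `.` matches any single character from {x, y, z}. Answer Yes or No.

Yes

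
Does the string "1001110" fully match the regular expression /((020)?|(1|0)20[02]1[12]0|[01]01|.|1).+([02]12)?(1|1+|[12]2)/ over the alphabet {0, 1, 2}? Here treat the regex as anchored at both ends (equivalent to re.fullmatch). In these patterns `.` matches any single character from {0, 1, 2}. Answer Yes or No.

No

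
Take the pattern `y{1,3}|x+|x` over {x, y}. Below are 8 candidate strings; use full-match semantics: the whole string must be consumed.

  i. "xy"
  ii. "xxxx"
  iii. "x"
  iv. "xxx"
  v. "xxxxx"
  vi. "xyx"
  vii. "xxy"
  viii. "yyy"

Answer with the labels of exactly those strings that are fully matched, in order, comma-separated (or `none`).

ii, iii, iv, v, viii

i. "xy" → no match
ii. "xxxx" → match
iii. "x" → match
iv. "xxx" → match
v. "xxxxx" → match
vi. "xyx" → no match
vii. "xxy" → no match
viii. "yyy" → match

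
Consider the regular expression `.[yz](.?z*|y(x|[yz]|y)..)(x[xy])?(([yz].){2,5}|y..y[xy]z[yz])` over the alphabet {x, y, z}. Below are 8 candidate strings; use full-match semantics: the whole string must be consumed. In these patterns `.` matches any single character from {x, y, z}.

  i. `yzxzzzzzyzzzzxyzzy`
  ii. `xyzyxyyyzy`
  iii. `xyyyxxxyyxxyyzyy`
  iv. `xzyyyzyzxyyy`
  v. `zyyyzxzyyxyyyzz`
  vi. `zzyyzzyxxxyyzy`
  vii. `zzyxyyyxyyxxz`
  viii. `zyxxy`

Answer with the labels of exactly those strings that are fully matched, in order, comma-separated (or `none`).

i → match
ii → match
iii → no match
iv → no match
v → no match
vi → no match
vii → no match
viii → no match

i, ii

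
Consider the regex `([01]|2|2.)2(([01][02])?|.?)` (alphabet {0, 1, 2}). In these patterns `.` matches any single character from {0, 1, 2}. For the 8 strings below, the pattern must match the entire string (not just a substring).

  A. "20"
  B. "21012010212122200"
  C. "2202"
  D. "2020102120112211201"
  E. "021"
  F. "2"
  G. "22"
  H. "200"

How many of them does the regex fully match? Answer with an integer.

A → no match
B → no match
C → match
D → no match
E → match
F → no match
G → match
H → no match
Total matched: 3

3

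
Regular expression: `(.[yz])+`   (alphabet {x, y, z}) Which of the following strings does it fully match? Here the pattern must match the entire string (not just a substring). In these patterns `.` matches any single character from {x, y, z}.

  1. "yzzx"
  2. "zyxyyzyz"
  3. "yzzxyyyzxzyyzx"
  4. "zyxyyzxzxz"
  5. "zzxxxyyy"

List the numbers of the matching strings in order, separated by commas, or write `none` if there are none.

1 → no match
2 → match
3 → no match
4 → match
5 → no match

2, 4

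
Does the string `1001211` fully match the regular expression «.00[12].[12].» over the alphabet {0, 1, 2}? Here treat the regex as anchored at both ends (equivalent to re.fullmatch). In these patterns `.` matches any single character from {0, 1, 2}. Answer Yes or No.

Yes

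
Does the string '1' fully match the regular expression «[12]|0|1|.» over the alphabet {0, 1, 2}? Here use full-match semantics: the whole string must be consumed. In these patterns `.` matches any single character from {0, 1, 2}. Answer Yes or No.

Yes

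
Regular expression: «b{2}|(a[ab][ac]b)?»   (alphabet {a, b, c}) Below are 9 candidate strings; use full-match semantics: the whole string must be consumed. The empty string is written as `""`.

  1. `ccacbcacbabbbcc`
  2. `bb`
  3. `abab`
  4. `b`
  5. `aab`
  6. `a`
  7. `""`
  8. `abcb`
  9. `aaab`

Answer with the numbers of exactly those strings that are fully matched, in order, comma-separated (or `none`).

1 → no match
2 → match
3 → match
4 → no match
5 → no match
6 → no match
7 → match
8 → match
9 → match

2, 3, 7, 8, 9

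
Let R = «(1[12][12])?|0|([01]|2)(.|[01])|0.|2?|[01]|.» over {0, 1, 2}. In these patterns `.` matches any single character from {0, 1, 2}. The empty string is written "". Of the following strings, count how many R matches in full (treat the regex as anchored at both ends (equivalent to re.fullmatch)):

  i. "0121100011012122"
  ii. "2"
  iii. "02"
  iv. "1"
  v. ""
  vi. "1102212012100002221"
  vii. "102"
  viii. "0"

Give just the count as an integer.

i → no match
ii → match
iii → match
iv → match
v → match
vi → no match
vii → no match
viii → match
Total matched: 5

5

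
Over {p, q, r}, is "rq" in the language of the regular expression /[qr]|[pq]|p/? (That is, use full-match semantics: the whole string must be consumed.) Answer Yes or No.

No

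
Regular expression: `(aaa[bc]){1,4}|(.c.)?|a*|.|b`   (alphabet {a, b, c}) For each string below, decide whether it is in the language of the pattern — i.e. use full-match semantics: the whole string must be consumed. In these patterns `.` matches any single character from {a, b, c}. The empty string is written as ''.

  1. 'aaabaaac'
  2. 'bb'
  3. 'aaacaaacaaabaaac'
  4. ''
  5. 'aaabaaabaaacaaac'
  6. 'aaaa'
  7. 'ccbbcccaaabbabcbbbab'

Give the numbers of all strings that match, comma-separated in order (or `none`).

1, 3, 4, 5, 6

1 → match
2 → no match
3 → match
4 → match
5 → match
6 → match
7 → no match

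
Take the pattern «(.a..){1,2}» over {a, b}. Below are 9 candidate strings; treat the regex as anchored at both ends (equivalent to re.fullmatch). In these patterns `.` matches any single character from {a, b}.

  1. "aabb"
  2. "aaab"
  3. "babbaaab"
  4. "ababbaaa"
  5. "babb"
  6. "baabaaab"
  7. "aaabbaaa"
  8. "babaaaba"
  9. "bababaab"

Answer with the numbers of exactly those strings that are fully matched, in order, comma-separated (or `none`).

1 → match
2 → match
3 → match
4 → no match
5 → match
6 → match
7 → match
8 → match
9 → match

1, 2, 3, 5, 6, 7, 8, 9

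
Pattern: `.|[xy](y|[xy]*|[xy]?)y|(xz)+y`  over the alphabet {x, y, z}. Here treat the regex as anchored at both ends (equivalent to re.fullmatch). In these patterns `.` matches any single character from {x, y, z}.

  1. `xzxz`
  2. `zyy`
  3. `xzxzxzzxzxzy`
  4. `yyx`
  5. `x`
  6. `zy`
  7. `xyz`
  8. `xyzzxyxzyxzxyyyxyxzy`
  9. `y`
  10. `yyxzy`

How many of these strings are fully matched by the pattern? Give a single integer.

2

1 → no match
2 → no match
3 → no match
4 → no match
5 → match
6 → no match
7 → no match
8 → no match
9 → match
10 → no match
Total matched: 2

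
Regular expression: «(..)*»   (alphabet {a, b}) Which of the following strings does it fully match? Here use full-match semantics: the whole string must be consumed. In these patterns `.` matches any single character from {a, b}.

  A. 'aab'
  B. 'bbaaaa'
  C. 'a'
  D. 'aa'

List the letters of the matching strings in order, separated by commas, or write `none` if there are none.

A. 'aab' → no match
B. 'bbaaaa' → match
C. 'a' → no match
D. 'aa' → match

B, D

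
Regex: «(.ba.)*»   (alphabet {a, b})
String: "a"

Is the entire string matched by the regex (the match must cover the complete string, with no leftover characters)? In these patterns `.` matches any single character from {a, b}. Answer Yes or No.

No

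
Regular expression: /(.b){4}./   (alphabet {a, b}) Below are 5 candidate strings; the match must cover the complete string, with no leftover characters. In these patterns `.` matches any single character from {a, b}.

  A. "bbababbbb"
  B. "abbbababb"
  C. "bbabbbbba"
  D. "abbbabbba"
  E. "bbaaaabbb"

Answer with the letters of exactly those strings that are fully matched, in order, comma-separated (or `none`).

A, B, C, D

A → match
B → match
C → match
D → match
E → no match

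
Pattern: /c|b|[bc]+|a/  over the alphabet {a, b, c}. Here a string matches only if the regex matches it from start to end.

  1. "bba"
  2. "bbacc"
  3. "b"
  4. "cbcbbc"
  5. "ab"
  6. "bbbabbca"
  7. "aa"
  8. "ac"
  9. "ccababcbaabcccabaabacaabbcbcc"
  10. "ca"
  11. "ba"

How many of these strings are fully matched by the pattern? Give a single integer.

1 → no match
2 → no match
3 → match
4 → match
5 → no match
6 → no match
7 → no match
8 → no match
9 → no match
10 → no match
11 → no match
Total matched: 2

2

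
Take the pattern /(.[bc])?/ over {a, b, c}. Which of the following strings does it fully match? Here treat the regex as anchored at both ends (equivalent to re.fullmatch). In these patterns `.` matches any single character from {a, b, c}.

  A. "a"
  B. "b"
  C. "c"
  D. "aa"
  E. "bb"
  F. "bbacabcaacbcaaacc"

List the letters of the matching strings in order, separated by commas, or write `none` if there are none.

A → no match
B → no match
C → no match
D → no match
E → match
F → no match

E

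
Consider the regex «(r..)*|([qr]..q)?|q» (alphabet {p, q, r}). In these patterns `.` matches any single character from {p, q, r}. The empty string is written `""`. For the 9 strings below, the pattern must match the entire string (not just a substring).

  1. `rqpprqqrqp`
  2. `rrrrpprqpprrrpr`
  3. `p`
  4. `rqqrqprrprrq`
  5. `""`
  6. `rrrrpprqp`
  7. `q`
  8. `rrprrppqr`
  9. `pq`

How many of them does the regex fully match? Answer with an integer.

4

1. `rqpprqqrqp` → no match
2 → no match
3. `p` → no match
4. `rqqrqprrprrq` → match
5. `""` → match
6. `rrrrpprqp` → match
7. `q` → match
8. `rrprrppqr` → no match
9. `pq` → no match
Total matched: 4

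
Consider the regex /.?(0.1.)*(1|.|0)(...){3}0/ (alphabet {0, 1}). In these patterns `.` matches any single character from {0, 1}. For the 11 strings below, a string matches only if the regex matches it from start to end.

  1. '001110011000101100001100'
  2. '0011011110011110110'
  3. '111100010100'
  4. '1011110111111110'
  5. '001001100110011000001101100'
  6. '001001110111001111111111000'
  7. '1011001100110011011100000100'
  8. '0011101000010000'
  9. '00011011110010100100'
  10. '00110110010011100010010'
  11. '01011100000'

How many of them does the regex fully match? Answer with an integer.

1 → no match
2 → match
3 → match
4 → match
5 → match
6 → match
7 → match
8 → match
9 → match
10 → no match
11 → match
Total matched: 9

9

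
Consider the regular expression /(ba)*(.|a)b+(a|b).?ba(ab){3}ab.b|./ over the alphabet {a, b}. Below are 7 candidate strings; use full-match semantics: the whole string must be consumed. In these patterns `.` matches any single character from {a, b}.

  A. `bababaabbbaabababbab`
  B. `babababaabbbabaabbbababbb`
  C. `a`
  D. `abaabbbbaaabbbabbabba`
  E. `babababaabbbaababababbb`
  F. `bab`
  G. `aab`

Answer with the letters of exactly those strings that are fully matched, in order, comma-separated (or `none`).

A → no match
B → no match
C → match
D → no match
E → match
F → no match
G → no match

C, E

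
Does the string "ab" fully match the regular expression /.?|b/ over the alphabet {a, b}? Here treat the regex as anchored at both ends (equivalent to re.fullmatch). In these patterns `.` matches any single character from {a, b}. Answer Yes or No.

No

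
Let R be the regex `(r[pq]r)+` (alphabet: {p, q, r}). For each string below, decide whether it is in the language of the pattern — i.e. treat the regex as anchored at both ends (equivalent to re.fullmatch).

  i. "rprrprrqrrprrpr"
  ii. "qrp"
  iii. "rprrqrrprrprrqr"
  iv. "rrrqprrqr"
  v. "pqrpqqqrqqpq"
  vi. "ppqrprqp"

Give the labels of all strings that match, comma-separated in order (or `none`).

i → match
ii → no match — must start with "r"
iii → match
iv → no match
v → no match — must start with "r"
vi → no match — must start with "r"

i, iii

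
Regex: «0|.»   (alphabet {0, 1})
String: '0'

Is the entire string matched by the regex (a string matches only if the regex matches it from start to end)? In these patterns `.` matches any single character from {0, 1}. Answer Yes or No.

Yes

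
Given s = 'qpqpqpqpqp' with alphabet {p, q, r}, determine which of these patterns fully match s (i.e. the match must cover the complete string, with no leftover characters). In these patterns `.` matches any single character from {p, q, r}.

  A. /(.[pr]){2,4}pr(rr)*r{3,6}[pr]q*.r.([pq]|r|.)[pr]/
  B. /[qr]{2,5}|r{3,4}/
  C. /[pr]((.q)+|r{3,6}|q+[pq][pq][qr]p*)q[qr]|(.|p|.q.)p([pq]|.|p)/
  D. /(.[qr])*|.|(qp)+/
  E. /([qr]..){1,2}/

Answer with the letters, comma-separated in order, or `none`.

D

A → no match
B → no match
C → no match
D → match
E → no match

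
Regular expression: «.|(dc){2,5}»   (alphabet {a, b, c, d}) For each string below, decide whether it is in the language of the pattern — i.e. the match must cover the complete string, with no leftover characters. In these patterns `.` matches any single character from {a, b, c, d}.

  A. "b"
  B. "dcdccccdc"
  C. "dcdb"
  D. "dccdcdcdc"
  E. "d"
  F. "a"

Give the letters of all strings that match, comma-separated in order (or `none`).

A, E, F

A → match
B → no match
C → no match
D → no match
E → match
F → match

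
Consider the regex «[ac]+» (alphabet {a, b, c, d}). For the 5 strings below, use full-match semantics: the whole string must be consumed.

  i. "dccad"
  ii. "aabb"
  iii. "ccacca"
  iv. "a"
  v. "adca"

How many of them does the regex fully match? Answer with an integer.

2

i. "dccad" → no match
ii. "aabb" → no match
iii. "ccacca" → match
iv. "a" → match
v. "adca" → no match
Total matched: 2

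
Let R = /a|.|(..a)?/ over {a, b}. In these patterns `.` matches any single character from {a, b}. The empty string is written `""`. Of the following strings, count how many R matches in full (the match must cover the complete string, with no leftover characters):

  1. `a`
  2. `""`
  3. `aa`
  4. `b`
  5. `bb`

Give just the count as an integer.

1 → match
2 → match
3 → no match
4 → match
5 → no match
Total matched: 3

3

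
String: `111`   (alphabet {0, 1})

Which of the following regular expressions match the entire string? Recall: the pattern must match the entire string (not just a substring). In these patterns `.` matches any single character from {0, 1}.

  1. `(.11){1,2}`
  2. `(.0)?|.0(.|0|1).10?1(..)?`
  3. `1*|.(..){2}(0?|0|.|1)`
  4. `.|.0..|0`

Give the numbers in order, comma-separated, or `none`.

1 → match
2 → no match
3 → match
4 → no match

1, 3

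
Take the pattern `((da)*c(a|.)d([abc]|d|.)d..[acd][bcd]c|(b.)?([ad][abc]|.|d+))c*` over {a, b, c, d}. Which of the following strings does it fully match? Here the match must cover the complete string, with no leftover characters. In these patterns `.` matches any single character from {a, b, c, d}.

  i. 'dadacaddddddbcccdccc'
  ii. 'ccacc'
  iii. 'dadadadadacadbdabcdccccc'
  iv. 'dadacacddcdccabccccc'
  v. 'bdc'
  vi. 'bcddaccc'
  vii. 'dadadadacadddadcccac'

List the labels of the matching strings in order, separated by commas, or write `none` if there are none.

iii, v

i → no match
ii. 'ccacc' → no match
iii → match
iv → no match
v. 'bdc' → match
vi. 'bcddaccc' → no match
vii → no match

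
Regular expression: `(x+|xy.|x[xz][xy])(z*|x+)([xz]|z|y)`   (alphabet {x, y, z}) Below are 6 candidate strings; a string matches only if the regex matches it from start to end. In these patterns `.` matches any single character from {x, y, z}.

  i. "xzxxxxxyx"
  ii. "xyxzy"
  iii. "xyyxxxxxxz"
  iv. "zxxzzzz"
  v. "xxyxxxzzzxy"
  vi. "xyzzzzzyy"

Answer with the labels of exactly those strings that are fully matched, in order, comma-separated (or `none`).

i → no match
ii → match
iii → match
iv → no match
v → no match
vi → no match

ii, iii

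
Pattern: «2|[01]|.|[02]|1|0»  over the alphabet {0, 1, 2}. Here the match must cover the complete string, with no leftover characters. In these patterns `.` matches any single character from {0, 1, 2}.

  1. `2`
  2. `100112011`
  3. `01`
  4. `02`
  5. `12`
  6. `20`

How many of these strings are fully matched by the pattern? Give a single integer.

1 → match
2 → no match
3 → no match
4 → no match
5 → no match
6 → no match
Total matched: 1

1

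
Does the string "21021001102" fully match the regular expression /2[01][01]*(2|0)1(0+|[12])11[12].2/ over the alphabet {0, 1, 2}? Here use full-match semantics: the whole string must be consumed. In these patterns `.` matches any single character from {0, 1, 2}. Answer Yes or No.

No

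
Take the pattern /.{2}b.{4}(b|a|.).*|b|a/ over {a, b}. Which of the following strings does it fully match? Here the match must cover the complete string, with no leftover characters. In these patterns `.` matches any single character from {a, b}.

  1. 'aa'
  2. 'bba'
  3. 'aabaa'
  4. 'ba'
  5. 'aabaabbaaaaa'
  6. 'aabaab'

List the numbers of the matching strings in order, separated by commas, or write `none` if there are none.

5

1 → no match
2 → no match
3 → no match
4 → no match
5 → match
6 → no match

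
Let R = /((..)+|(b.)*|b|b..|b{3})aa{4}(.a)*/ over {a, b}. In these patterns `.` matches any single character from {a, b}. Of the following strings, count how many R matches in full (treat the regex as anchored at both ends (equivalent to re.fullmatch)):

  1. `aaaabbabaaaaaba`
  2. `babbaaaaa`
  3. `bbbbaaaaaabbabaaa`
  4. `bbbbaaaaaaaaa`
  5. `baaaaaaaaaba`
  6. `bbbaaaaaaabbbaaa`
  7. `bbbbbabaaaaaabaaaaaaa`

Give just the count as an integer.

1 → match
2 → match
3 → no match
4 → match
5 → match
6 → no match
7 → match
Total matched: 5

5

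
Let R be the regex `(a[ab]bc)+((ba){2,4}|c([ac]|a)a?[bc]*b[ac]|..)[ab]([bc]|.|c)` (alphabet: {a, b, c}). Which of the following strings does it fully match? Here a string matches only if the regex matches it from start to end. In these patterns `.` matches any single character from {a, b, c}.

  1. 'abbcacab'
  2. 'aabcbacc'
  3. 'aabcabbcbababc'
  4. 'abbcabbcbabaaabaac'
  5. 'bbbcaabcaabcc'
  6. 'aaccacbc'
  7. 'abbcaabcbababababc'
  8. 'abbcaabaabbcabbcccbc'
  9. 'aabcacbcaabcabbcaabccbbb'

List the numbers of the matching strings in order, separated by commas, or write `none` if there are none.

1. 'abbcacab' → match
2. 'aabcbacc' → no match
3 → match
4 → no match
5 → no match — must start with 'a'
6. 'aaccacbc' → no match
7 → match
8 → no match
9 → no match

1, 3, 7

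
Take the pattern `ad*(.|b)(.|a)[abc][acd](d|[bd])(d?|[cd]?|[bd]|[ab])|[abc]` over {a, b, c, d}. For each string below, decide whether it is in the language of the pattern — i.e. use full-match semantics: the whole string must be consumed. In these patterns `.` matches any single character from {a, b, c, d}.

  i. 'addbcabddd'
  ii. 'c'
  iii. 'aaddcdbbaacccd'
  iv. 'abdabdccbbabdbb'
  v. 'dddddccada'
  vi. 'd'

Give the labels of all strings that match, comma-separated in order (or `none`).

ii

i → no match
ii → match
iii → no match
iv → no match
v → no match
vi → no match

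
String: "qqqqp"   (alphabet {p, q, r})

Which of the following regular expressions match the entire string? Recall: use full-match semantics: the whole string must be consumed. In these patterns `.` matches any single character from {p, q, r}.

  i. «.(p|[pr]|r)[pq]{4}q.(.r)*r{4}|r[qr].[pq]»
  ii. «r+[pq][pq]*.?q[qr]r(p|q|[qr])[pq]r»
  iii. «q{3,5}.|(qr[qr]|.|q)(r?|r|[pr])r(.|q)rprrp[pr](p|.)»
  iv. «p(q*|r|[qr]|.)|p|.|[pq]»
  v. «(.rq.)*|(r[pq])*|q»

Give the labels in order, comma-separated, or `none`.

i → no match
ii → no match — must start with "r"
iii → match
iv → no match
v → no match

iii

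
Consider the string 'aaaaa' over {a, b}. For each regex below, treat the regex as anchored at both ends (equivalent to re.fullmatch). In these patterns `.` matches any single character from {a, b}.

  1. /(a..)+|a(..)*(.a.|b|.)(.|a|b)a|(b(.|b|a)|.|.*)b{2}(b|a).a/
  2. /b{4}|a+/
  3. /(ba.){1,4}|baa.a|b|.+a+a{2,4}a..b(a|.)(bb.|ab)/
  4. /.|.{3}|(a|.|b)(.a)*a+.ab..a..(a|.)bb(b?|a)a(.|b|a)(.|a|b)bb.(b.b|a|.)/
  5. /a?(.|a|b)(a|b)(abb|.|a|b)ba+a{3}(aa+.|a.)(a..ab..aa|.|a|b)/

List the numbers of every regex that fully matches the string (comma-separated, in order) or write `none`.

1 → no match
2 → match
3 → no match
4 → no match
5 → no match

2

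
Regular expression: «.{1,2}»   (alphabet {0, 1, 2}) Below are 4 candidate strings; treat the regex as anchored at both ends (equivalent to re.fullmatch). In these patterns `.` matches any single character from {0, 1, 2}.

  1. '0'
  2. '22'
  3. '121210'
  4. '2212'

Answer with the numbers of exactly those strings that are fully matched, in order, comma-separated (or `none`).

1, 2

1 → match
2 → match
3 → no match
4 → no match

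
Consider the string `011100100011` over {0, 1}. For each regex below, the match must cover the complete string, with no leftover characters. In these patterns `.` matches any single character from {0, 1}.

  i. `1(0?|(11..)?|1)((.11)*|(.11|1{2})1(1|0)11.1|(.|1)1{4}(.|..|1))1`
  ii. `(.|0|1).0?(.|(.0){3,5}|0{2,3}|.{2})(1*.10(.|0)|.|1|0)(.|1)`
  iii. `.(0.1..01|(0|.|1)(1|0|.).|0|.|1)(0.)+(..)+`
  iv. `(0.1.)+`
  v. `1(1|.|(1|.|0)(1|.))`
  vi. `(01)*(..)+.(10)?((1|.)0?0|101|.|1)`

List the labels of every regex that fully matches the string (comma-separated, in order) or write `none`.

i → no match — must start with `1`
ii → no match
iii → match
iv → match
v → no match — must start with `1`
vi → match

iii, iv, vi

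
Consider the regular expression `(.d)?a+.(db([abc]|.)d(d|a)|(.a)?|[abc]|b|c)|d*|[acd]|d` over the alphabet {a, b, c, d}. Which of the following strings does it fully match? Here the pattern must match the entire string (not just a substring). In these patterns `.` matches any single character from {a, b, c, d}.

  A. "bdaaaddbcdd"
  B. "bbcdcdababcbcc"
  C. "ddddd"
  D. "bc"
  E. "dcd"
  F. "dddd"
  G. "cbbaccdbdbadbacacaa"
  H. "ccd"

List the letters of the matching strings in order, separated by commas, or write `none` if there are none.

A → match
B → no match
C → match
D → no match
E → no match
F → match
G → no match
H → no match

A, C, F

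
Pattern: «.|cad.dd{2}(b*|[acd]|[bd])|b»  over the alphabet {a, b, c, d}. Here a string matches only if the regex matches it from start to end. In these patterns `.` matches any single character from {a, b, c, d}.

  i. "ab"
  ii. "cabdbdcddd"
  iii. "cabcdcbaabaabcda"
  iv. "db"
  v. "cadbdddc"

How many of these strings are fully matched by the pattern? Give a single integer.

1

i. "ab" → no match
ii. "cabdbdcddd" → no match
iii → no match
iv. "db" → no match
v. "cadbdddc" → match
Total matched: 1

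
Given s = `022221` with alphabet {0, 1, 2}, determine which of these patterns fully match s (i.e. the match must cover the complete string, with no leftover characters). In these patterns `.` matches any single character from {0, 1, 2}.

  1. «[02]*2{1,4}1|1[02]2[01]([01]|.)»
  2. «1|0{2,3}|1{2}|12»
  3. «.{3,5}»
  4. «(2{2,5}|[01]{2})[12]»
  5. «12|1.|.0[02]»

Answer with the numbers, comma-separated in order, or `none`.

1

1 → match
2 → no match
3 → no match
4 → no match
5 → no match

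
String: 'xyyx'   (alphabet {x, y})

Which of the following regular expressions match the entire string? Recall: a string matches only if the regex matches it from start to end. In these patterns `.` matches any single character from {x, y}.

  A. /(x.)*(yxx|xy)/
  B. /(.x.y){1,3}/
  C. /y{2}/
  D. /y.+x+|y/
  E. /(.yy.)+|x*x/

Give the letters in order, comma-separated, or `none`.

A → no match
B → no match — must end with 'y'
C → no match — must start with 'y'
D → no match — must start with 'y'
E → match

E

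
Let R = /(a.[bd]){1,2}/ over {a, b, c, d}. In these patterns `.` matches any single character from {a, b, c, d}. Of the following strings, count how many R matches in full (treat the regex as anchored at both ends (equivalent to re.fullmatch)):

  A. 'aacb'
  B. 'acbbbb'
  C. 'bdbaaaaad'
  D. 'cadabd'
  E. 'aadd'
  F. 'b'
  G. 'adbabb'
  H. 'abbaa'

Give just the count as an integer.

1

A → no match
B → no match
C → no match — must start with 'a'
D → no match — must start with 'a'
E → no match
F → no match — must start with 'a'
G → match
H → no match
Total matched: 1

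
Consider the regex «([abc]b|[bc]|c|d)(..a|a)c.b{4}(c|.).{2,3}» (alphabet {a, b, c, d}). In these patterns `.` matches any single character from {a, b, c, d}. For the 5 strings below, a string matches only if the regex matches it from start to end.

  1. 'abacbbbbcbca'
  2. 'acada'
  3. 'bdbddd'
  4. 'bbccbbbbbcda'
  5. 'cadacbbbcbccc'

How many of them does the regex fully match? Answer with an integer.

1 → no match
2 → no match
3 → no match
4 → no match
5 → no match
Total matched: 0

0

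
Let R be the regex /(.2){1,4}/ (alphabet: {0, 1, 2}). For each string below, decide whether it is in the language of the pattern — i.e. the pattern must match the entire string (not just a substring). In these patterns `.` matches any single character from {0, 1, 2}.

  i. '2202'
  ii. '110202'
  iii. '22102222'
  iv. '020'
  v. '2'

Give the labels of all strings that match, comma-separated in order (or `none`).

i → match
ii → no match
iii → no match
iv → no match — must end with '2'
v → no match

i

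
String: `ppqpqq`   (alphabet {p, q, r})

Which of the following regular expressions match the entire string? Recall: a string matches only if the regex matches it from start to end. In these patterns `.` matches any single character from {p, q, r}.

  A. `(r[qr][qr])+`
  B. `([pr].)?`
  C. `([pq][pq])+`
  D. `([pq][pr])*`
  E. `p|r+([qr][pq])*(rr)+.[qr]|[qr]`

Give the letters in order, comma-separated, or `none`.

A → no match — must start with `r`
B → no match
C → match
D → no match
E → no match

C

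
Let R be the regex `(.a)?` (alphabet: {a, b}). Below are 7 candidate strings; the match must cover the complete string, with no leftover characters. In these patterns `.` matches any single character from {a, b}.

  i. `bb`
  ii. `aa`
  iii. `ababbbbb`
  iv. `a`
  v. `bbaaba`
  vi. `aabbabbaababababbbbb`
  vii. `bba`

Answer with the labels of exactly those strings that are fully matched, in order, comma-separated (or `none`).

i. `bb` → no match
ii. `aa` → match
iii. `ababbbbb` → no match
iv. `a` → no match
v. `bbaaba` → no match
vi → no match
vii. `bba` → no match

ii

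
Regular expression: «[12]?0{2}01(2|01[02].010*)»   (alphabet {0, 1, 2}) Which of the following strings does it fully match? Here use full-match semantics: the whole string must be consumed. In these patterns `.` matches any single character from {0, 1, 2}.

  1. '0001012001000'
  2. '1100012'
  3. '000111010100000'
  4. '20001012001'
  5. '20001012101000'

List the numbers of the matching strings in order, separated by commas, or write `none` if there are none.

1 → match
2. '1100012' → no match
3 → no match
4. '20001012001' → match
5 → match

1, 4, 5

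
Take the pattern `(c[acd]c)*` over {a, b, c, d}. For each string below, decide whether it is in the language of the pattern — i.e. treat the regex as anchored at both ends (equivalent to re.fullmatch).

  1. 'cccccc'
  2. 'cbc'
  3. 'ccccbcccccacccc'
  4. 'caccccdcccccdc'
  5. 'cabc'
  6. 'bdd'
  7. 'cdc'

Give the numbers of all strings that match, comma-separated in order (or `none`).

1, 7

1 → match
2 → no match
3 → no match
4 → no match
5 → no match
6 → no match
7 → match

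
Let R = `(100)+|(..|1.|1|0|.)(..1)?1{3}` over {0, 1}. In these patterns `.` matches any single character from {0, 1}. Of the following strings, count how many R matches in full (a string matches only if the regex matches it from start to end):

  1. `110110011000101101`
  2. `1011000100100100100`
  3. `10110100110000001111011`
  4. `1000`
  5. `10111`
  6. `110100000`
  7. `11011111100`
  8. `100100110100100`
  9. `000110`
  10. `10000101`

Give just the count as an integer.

1

1 → no match
2 → no match
3 → no match
4 → no match
5 → match
6 → no match
7 → no match
8 → no match
9 → no match
10 → no match
Total matched: 1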